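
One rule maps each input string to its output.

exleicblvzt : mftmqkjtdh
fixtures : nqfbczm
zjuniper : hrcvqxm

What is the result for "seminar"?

amuqvi

Each output is the input with this applied: delete the last character, then shift every letter 8 places forward in the alphabet (wrapping around).
On "seminar": the first step gives "semina", and the second then gives "amuqvi".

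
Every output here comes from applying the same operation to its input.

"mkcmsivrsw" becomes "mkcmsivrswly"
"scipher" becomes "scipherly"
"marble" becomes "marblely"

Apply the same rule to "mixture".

Looking at the pairs, the operation is to append "ly".
Applying that to "mixture" gives "mixturely".

mixturely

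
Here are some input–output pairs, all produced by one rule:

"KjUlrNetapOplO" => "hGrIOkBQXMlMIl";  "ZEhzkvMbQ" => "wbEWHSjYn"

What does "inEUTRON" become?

FKbrqolk

The rule is to flip the case of every letter, then shift every letter 3 places backward in the alphabet (wrapping around).
"inEUTRON" → "FKbrqolk".
(Check on "KjUlrNetapOplO": → "kJuLRnETAPoPLo" → "hGrIOkBQXMlMIl" ✓)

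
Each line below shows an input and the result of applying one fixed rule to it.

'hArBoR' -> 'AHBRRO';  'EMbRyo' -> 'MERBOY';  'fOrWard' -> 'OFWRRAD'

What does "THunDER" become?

The transformation: swap each adjacent pair of characters (1↔2, 3↔4, ...), then convert every letter to uppercase.
Applying both steps to "THunDER": "HTnuEDR", then "HTNUEDR".

HTNUEDR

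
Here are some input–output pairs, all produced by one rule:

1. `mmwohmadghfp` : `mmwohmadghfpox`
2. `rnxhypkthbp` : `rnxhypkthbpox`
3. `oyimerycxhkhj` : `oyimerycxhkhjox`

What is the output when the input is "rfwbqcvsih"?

rfwbqcvsihox

Looking at the pairs, the operation is to append "ox".
"rfwbqcvsih" → "rfwbqcvsihox".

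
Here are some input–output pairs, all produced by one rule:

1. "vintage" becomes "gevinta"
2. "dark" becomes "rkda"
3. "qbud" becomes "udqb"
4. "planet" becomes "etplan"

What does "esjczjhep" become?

epesjczjh

The transformation: move the last 2 characters to the front (rotate right by 2).
On "esjczjhep" that produces "epesjczjh".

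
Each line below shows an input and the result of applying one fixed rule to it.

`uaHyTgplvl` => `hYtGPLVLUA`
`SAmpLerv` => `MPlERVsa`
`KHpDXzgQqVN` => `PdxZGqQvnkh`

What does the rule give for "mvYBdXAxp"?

ybDxaXPMV

The transformation: move the first 2 characters to the end (rotate left by 2), then flip the case of every letter.
On "mvYBdXAxp": the first step gives "YBdXAxpmv", and the second then gives "ybDxaXPMV".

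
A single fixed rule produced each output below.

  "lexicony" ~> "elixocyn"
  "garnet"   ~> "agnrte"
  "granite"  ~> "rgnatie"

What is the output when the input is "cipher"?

The pattern: swap each adjacent pair of characters (1↔2, 3↔4, ...).
For "cipher" the result is "ichpre".

ichpre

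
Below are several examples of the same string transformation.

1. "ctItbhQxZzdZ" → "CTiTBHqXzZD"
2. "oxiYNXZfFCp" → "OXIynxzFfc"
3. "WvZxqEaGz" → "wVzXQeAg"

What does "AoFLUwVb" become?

The rule is to flip the case of every letter, then delete the last character.
On "AoFLUwVb": the first step gives "aOfluWvB", and the second then gives "aOfluWv".
(Check on "oxiYNXZfFCp": → "OXIynxzFfcP" → "OXIynxzFfc" ✓)

aOfluWv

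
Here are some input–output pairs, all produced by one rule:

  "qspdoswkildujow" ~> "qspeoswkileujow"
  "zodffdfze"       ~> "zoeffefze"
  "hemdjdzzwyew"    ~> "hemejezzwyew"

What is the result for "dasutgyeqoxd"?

The rule is to replace every "d" with "e".
On "dasutgyeqoxd" that produces "easutgyeqoxe".

easutgyeqoxe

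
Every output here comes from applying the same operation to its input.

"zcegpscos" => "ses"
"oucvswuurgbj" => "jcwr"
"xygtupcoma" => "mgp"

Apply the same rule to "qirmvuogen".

The rule is to keep one character in every 3, starting at position 3 (positions 3rd, 6th, 9th, ...), then move the last character to the front.
For "qirmvuogen", step one produces "rue"; step two turns that into "eru".

eru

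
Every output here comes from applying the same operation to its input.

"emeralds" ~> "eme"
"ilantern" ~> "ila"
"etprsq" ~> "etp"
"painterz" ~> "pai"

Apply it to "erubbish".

eru

The transformation: keep only the first 3 characters.
"erubbish" → "eru".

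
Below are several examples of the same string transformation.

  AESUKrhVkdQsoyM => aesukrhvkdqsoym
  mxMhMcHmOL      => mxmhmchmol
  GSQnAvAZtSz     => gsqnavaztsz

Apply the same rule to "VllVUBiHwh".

vllvubihwh

The transformation: convert every letter to lowercase.
Applying that to "VllVUBiHwh" gives "vllvubihwh".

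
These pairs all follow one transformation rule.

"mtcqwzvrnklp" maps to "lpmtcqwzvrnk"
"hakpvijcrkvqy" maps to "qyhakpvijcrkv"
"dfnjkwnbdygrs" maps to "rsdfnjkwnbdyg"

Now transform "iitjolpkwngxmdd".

ddiitjolpkwngxm

Rule — move the last 2 characters to the front (rotate right by 2).
Applying that to "iitjolpkwngxmdd" gives "ddiitjolpkwngxm".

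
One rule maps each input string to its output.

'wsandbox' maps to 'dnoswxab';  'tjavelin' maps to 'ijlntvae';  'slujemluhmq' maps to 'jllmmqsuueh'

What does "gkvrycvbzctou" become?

cgkortuvvyzbc

The transformation: sort the characters into alphabetical order, then move the first 2 characters to the end (rotate left by 2).
For "gkvrycvbzctou", step one produces "bccgkortuvvyz"; step two turns that into "cgkortuvvyzbc".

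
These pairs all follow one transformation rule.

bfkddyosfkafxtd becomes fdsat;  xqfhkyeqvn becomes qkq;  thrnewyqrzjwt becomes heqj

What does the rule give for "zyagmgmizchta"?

ymih

What's happening: keep one character in every 3, starting at position 2 (positions 2nd, 5th, 8th, ...).
For "zyagmgmizchta" the result is "ymih".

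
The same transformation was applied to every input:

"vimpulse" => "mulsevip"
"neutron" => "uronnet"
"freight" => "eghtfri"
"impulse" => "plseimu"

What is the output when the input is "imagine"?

In each case the input is transformed by: move the first 3 characters to the end (rotate left by 3), then swap the first and last characters.
Working it through for "imagine": intermediate "gineima", final "aineimg".

aineimg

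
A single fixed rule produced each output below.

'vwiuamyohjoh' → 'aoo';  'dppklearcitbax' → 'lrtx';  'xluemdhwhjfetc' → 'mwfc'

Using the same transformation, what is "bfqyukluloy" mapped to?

uuy

The pattern: delete the first 3 characters, then keep one character in every 3, starting at position 2 (positions 2nd, 5th, 8th, ...).
Applying both steps to "bfqyukluloy": "yukluloy", then "uuy".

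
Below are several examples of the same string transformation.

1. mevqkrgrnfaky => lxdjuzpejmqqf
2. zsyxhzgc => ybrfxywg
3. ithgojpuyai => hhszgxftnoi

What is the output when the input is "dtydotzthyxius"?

Looking at the pairs, the operation is to take characters alternately from the front and the back (1st, last, 2nd, 2nd-last, ...), then shift every letter 1 place backward in the alphabet (wrapping around).
For "dtydotzthyxius", step one produces "dstuyidxoythzt"; step two turns that into "crstxhcwnxsgys".

crstxhcwnxsgys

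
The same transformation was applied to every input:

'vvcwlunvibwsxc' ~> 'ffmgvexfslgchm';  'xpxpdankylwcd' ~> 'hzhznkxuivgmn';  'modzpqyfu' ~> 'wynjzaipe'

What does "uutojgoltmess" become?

The transformation: shift every letter 10 places forward in the alphabet (wrapping around).
"uutojgoltmess" → "eedytqyvdwocc".

eedytqyvdwocc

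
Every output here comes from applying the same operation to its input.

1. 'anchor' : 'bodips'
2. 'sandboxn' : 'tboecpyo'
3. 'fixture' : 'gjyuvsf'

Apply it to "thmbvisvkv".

The pattern: shift every letter 1 place forward in the alphabet (wrapping around).
On "thmbvisvkv" that produces "uincwjtwlw".

uincwjtwlw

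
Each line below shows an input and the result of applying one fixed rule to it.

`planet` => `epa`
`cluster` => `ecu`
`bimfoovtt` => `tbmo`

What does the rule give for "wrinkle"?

lwi

The pattern: move the last 3 characters to the front (rotate right by 3), then keep every other character starting from the second (positions 2nd, 4th, 6th, ...).
Applying both steps to "wrinkle": "klewrin", then "lwi".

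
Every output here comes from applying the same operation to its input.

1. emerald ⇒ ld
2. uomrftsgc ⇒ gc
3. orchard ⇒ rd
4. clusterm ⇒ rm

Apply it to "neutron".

on

What's happening: keep only the last 2 characters.
Doing the same to "neutron": "on".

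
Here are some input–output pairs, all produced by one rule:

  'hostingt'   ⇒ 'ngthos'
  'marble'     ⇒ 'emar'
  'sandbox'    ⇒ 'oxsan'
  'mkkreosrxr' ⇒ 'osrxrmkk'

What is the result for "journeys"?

eysjou

Looking at the pairs, the operation is to move the first 3 characters to the end (rotate left by 3), then delete the first 2 characters.
For "journeys", step one produces "rneysjou"; step two turns that into "eysjou".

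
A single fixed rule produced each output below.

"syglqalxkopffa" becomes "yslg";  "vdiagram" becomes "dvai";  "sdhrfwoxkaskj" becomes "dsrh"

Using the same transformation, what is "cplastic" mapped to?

pcal

What's happening: swap each adjacent pair of characters (1↔2, 3↔4, ...), then keep only the first 4 characters.
"cplastic" → "pcaltsci" → "pcal".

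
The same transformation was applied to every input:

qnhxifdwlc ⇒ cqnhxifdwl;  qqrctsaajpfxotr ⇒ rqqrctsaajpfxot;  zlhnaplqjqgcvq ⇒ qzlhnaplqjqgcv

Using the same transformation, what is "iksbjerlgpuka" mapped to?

Looking at the pairs, the operation is to move the last character to the front.
For "iksbjerlgpuka" the result is "aiksbjerlgpuk".

aiksbjerlgpuk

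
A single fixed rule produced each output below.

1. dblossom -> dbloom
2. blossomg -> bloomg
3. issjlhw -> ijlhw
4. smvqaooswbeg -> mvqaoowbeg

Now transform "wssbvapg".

wbvapg

The rule is to remove every "s".
Applying that to "wssbvapg" gives "wbvapg".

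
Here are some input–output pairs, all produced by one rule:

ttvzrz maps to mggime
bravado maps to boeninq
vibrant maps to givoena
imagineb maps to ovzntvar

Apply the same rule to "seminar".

Each output is the input with this applied: move the last character to the front, then shift every letter 13 places forward in the alphabet (wrapping around) — i.e. ROT13.
Starting from "seminar": after the first operation, "rsemina"; after the second, "efrzvan".

efrzvan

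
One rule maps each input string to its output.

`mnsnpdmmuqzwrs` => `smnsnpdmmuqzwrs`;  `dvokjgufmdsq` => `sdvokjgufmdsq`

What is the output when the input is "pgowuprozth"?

Rule — prepend "s".
On "pgowuprozth" that produces "spgowuprozth".

spgowuprozth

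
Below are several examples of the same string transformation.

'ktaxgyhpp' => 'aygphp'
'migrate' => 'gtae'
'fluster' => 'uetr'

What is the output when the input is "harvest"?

The rule is to swap each adjacent pair of characters (1↔2, 3↔4, ...), then delete the first 3 characters.
For "harvest", step one produces "ahvrset"; step two turns that into "rset".

rset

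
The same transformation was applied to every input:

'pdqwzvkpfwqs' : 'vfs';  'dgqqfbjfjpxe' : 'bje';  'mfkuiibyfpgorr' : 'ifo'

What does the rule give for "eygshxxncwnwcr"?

xcw

The rule is to keep one character in every 3, starting at position 3 (positions 3rd, 6th, 9th, ...), then delete the first character.
On "eygshxxncwnwcr": the first step gives "gxcw", and the second then gives "xcw".
(Check on "dgqqfbjfjpxe": → "qbje" → "bje" ✓)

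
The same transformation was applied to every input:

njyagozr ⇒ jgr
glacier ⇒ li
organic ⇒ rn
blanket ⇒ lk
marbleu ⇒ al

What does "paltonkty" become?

The pattern: keep one character in every 3, starting at position 2 (positions 2nd, 5th, 8th, ...).
"paltonkty" → "aot".

aot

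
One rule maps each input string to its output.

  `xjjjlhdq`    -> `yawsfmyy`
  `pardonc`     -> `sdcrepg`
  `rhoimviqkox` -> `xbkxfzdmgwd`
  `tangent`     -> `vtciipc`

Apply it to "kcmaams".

In each case the input is transformed by: shift every letter 11 places backward in the alphabet (wrapping around), then move the first 3 characters to the end (rotate left by 3).
On "kcmaams": the first step gives "zrbppbh", and the second then gives "ppbhzrb".

ppbhzrb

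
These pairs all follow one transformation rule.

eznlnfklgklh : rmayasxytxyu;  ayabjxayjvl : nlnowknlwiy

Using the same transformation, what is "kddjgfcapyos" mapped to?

The pattern: shift every letter 13 places forward in the alphabet (wrapping around) — i.e. ROT13.
For "kddjgfcapyos" the result is "xqqwtspnclbf".

xqqwtspnclbf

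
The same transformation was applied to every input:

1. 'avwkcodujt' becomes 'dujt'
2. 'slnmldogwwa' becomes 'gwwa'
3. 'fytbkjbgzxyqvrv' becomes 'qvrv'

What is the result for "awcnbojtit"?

The transformation: keep only the last 4 characters.
On "awcnbojtit" that produces "jtit".

jtit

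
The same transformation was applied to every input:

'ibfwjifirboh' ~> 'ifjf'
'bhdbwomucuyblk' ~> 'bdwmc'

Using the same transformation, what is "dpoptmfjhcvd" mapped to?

The transformation: keep every other character starting from the first (positions 1st, 3rd, 5th, ...), then delete the last 2 characters.
"dpoptmfjhcvd" → "dotf".

dotf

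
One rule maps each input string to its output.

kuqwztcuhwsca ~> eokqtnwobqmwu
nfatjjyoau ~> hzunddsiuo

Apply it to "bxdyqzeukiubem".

vrxsktyoecovyg

What's happening: shift every letter 6 places backward in the alphabet (wrapping around).
So "bxdyqzeukiubem" becomes "vrxsktyoecovyg".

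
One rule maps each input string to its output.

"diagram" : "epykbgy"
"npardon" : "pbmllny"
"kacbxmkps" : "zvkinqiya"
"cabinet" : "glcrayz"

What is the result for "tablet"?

jcrryz

In each case the input is transformed by: shift every letter 2 places backward in the alphabet (wrapping around), then move the first 3 characters to the end (rotate left by 3).
For "tablet" the result is "jcrryz".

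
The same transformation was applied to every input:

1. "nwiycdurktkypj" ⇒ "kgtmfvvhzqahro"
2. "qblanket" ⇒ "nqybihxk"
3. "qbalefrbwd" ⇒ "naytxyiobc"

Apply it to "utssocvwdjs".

rpqgpaptlsz

In each case the input is transformed by: take characters alternately from the front and the back (1st, last, 2nd, 2nd-last, ...), then shift every letter 3 places backward in the alphabet (wrapping around).
Working it through for "utssocvwdjs": intermediate "ustjsdswovc", final "rpqgpaptlsz".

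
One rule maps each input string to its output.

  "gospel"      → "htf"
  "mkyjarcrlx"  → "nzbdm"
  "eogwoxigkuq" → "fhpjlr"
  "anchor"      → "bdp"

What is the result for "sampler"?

tnms

Rule — shift every letter 1 place forward in the alphabet (wrapping around), then keep every other character starting from the first (positions 1st, 3rd, 5th, ...).
Applying both steps to "sampler": "tbnqmfs", then "tnms".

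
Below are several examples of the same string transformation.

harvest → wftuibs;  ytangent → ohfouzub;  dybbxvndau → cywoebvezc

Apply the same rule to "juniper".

What's happening: move the first 3 characters to the end (rotate left by 3), then shift every letter 1 place forward in the alphabet (wrapping around).
Starting from "juniper": after the first operation, "iperjun"; after the second, "jqfskvo".
(Check on "dybbxvndau": → "bxvndaudyb" → "cywoebvezc" ✓)

jqfskvo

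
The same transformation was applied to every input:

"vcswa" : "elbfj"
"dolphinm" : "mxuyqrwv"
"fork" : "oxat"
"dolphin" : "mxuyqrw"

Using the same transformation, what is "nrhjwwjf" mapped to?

waqsffso

The rule is to shift every letter 9 places forward in the alphabet (wrapping around).
For "nrhjwwjf" the result is "waqsffso".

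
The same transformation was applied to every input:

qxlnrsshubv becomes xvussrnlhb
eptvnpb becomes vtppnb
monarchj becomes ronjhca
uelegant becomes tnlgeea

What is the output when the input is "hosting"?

Each output is the input with this applied: delete the first character, then sort the characters into reverse alphabetical order.
"hosting" → "osting" → "tsonig".

tsonig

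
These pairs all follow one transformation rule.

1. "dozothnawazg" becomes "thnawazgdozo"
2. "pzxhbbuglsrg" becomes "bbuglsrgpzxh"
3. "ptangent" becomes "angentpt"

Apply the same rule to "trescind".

Rule — move the last 2 characters to the front (rotate right by 2), then swap the front and back halves of the string.
Starting from "trescind": after the first operation, "ndtresci"; after the second, "escindtr".
(Check on "pzxhbbuglsrg": → "rgpzxhbbugls" → "bbuglsrgpzxh" ✓)

escindtr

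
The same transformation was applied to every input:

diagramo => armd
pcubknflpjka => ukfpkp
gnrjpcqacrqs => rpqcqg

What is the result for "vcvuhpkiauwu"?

vhkawv

Rule — move the first 2 characters to the end (rotate left by 2), then keep every other character starting from the first (positions 1st, 3rd, 5th, ...).
Applying both steps to "vcvuhpkiauwu": "vuhpkiauwuvc", then "vhkawv".
(Check on "diagramo": → "agramodi" → "armd" ✓)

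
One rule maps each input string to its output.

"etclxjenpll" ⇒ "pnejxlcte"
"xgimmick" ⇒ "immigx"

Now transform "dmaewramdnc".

Rule — delete the last 2 characters, then reverse the string.
Doing the same to "dmaewramdnc": "dmarweamd".

dmarweamd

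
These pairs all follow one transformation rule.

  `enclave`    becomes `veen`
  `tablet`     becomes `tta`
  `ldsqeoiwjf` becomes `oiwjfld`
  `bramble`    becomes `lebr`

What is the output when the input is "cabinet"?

The transformation: move the first 2 characters to the end (rotate left by 2), then delete the first 3 characters.
Applying that to "cabinet" gives "etca".

etca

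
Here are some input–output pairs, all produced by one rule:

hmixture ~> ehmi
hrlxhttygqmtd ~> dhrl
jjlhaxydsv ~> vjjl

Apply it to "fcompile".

efco

What's happening: move the first 3 characters to the end (rotate left by 3), then keep only the last 4 characters.
Applying that to "fcompile" gives "efco".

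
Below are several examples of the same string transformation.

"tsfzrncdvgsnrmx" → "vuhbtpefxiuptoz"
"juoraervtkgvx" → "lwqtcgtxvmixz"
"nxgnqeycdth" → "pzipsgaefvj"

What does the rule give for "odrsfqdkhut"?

Rule — shift every letter 2 places forward in the alphabet (wrapping around).
Applying that to "odrsfqdkhut" gives "qftuhsfmjwv".

qftuhsfmjwv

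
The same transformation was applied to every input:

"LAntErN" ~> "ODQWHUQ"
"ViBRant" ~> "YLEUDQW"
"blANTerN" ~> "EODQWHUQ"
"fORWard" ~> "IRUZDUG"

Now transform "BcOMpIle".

EFRPSLOH

The rule is to shift every letter 3 places forward in the alphabet (wrapping around), then convert every letter to uppercase.
"BcOMpIle" → "EfRPsLoh" → "EFRPSLOH".
(Check on "ViBRant": → "YlEUdqw" → "YLEUDQW" ✓)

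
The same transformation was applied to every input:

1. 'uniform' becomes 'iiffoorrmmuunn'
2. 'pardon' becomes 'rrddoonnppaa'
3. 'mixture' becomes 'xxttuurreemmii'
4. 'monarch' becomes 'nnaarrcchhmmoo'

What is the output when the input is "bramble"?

The transformation: move the first 2 characters to the end (rotate left by 2), then double every character.
"bramble" → "amblebr" → "aammbblleebbrr".

aammbblleebbrr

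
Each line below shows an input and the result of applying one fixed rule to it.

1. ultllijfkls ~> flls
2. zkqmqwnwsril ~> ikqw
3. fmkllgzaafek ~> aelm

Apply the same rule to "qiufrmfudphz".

What's happening: keep one character in every 3, starting at position 2 (positions 2nd, 5th, 8th, ...), then sort the characters into alphabetical order.
Applying both steps to "qiufrmfudphz": "iruh", then "hiru".
(Check on "fmkllgzaafek": → "mlae" → "aelm" ✓)

hiru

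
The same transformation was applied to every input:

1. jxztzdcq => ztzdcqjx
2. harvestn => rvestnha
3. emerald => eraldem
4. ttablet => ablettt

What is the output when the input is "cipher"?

pherci

The pattern: move the first 2 characters to the end (rotate left by 2).
Applying that to "cipher" gives "pherci".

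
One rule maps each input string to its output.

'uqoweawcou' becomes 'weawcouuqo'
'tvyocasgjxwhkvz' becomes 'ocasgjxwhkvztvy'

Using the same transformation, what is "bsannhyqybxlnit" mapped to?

What's happening: move the first 3 characters to the end (rotate left by 3).
Doing the same to "bsannhyqybxlnit": "nnhyqybxlnitbsa".

nnhyqybxlnitbsa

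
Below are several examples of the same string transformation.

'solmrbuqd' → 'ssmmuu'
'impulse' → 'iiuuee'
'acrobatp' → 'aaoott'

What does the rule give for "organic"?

Rule — keep one character in every 3, starting at position 1 (positions 1st, 4th, 7th, ...), then double every character.
For "organic", step one produces "oac"; step two turns that into "ooaacc".

ooaacc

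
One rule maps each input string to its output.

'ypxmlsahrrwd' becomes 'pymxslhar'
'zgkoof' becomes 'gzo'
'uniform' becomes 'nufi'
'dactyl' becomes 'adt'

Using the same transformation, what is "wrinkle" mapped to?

Each output is the input with this applied: swap each adjacent pair of characters (1↔2, 3↔4, ...), then delete the last 3 characters.
For "wrinkle", step one produces "rwnilke"; step two turns that into "rwni".
(Check on "dactyl": → "adtcly" → "adt" ✓)

rwni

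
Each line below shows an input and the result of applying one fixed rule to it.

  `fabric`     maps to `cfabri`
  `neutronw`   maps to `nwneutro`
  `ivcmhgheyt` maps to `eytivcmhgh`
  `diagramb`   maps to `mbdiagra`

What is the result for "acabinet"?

etacabin

The pattern: move the first 2 characters to the end (rotate left by 2), then swap the front and back halves of the string.
Starting from "acabinet": after the first operation, "abinetac"; after the second, "etacabin".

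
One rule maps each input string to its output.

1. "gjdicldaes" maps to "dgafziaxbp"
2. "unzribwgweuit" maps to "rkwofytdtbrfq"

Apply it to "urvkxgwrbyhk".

Each output is the input with this applied: shift every letter 3 places backward in the alphabet (wrapping around).
Doing the same to "urvkxgwrbyhk": "roshudtoyveh".

roshudtoyveh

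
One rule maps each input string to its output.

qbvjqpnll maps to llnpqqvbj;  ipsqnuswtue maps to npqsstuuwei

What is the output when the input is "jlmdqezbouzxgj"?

egjjlmoquxzzbd

The transformation: sort the characters into alphabetical order, then move the first 2 characters to the end (rotate left by 2).
For "jlmdqezbouzxgj", step one produces "bdegjjlmoquxzz"; step two turns that into "egjjlmoquxzzbd".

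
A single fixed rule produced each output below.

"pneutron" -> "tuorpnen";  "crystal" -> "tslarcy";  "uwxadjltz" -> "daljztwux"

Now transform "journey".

nryeoju

The rule is to move the first 3 characters to the end (rotate left by 3), then swap each adjacent pair of characters (1↔2, 3↔4, ...).
Working it through for "journey": intermediate "rneyjou", final "nryeoju".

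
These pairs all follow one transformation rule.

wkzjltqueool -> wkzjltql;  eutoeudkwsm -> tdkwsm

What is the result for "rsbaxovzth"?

rsbxvzth

Each output is the input with this applied: remove every vowel.
Applying that to "rsbaxovzth" gives "rsbxvzth".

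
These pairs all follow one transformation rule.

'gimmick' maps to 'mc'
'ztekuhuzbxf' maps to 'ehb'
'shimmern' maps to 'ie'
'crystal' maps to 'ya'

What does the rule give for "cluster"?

The rule is to keep one character in every 3, starting at position 3 (positions 3rd, 6th, 9th, ...).
Applying that to "cluster" gives "ue".

ue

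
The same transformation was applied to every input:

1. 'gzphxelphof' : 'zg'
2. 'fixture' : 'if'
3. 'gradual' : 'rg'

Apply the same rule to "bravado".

What's happening: swap each adjacent pair of characters (1↔2, 3↔4, ...), then keep only the first 2 characters.
"bravado" → "rbvadao" → "rb".

rb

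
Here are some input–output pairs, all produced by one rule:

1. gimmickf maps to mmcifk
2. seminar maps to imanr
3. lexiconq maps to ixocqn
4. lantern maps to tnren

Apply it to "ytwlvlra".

Each output is the input with this applied: swap each adjacent pair of characters (1↔2, 3↔4, ...), then delete the first 2 characters.
Working it through for "ytwlvlra": intermediate "tylwlvar", final "lwlvar".

lwlvar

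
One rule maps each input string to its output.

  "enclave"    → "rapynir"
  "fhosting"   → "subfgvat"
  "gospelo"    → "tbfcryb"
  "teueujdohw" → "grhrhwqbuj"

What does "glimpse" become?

Looking at the pairs, the operation is to shift every letter 13 places forward in the alphabet (wrapping around) — i.e. ROT13.
"glimpse" → "tyvzcfr".

tyvzcfr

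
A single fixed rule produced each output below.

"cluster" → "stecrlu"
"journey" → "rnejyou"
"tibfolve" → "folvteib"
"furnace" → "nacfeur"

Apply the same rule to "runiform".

iforrmun

Each output is the input with this applied: swap the first and last characters, then move the first 3 characters to the end (rotate left by 3).
Working it through for "runiform": intermediate "muniforr", final "iforrmun".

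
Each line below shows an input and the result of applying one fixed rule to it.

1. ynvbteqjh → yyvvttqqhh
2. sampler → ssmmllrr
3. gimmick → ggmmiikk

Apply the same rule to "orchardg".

In each case the input is transformed by: keep every other character starting from the first (positions 1st, 3rd, 5th, ...), then double every character.
Starting from "orchardg": after the first operation, "ocad"; after the second, "ooccaadd".

ooccaadd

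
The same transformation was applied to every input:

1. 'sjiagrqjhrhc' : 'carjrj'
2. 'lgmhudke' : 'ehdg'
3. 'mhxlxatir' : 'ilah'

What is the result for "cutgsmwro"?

Rule — keep every other character starting from the second (positions 2nd, 4th, 6th, ...), then swap the first and last characters.
Applying both steps to "cutgsmwro": "ugmr", then "rgmu".
(Check on "lgmhudke": → "ghde" → "ehdg" ✓)

rgmu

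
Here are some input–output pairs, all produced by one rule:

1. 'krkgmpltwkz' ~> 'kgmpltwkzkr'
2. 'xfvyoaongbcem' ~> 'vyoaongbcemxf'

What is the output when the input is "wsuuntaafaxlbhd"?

uuntaafaxlbhdws

What's happening: move the first 2 characters to the end (rotate left by 2).
So "wsuuntaafaxlbhd" becomes "uuntaafaxlbhdws".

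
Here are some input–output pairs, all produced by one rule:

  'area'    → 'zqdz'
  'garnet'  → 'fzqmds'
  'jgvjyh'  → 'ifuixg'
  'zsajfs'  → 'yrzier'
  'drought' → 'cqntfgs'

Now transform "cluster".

Looking at the pairs, the operation is to shift every letter 1 place backward in the alphabet (wrapping around).
For "cluster" the result is "bktrsdq".

bktrsdq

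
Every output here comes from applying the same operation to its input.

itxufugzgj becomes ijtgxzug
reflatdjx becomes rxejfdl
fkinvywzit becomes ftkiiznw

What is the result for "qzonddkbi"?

In each case the input is transformed by: take characters alternately from the front and the back (1st, last, 2nd, 2nd-last, ...), then delete the last 2 characters.
On "qzonddkbi": the first step gives "qizbokndd", and the second then gives "qizbokn".

qizbokn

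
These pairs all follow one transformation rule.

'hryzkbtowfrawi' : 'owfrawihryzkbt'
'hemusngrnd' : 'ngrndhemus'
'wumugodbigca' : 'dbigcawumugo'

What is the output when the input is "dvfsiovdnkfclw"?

dnkfclwdvfsiov

The pattern: swap the front and back halves of the string.
Doing the same to "dvfsiovdnkfclw": "dnkfclwdvfsiov".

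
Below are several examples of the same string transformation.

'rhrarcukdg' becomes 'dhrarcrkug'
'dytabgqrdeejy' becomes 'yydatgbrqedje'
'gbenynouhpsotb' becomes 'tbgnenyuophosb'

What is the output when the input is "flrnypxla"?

alfnrpylx

Looking at the pairs, the operation is to swap each adjacent pair of characters (1↔2, 3↔4, ...), then move the last character to the front.
On "flrnypxla": the first step gives "lfnrpylxa", and the second then gives "alfnrpylx".
(Check on "rhrarcukdg": → "hrarcrkugd" → "dhrarcrkug" ✓)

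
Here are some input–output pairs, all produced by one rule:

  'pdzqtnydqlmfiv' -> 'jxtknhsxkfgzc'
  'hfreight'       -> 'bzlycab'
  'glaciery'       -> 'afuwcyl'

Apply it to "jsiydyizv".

dmcsxsct

Rule — shift every letter 6 places backward in the alphabet (wrapping around), then delete the last character.
So "jsiydyizv" becomes "dmcsxsct".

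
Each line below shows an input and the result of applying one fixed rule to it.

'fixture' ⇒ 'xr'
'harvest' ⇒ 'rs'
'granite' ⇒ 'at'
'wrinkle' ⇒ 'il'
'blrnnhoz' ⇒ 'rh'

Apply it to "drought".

The transformation: keep one character in every 3, starting at position 3 (positions 3rd, 6th, 9th, ...).
Doing the same to "drought": "oh".

oh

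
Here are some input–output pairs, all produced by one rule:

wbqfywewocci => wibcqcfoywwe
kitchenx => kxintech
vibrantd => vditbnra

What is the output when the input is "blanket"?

Each output is the input with this applied: take characters alternately from the front and the back (1st, last, 2nd, 2nd-last, ...).
Doing the same to "blanket": "btleakn".

btleakn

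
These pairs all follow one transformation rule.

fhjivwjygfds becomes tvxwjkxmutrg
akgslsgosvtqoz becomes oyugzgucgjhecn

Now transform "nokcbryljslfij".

bcyqpfmzxgztwx

Each output is the input with this applied: shift every letter 12 places backward in the alphabet (wrapping around).
"nokcbryljslfij" → "bcyqpfmzxgztwx".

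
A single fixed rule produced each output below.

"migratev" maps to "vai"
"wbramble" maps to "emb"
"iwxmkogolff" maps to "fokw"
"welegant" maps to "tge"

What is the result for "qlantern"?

Each output is the input with this applied: keep one character in every 3, starting at position 2 (positions 2nd, 5th, 8th, ...), then reverse the string.
Applying both steps to "qlantern": "ltn", then "ntl".

ntl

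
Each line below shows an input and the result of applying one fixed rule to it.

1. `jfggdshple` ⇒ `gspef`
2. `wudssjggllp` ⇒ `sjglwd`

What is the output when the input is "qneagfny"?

afyn

Each output is the input with this applied: move the first 3 characters to the end (rotate left by 3), then keep every other character starting from the first (positions 1st, 3rd, 5th, ...).
Starting from "qneagfny": after the first operation, "agfnyqne"; after the second, "afyn".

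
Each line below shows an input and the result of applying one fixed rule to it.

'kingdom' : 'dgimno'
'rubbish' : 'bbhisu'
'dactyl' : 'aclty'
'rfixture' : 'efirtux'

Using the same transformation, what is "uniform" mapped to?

fimnor

Each output is the input with this applied: delete the first character, then sort the characters into alphabetical order.
"uniform" → "niform" → "fimnor".
(Check on "kingdom": → "ingdom" → "dgimno" ✓)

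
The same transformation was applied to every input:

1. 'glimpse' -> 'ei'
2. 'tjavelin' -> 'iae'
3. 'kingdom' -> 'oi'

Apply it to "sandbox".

The rule is to move the last 2 characters to the front (rotate right by 2), then keep only the vowels.
"sandbox" → "oxsandb" → "oa".
(Check on "tjavelin": → "intjavel" → "iae" ✓)

oa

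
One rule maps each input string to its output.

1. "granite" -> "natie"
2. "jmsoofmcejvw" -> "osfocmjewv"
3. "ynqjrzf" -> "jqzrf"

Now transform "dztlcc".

ltcc

Looking at the pairs, the operation is to swap each adjacent pair of characters (1↔2, 3↔4, ...), then delete the first 2 characters.
On "dztlcc": the first step gives "zdltcc", and the second then gives "ltcc".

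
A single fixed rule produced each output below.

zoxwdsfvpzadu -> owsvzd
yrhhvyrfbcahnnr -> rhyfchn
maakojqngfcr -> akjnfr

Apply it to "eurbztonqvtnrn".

Looking at the pairs, the operation is to keep every other character starting from the second (positions 2nd, 4th, 6th, ...).
On "eurbztonqvtnrn" that produces "ubtnvnn".

ubtnvnn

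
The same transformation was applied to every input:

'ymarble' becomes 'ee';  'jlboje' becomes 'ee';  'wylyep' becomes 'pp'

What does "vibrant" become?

tt

Looking at the pairs, the operation is to double every character, then keep only the last 2 characters.
Starting from "vibrant": after the first operation, "vviibbrraanntt"; after the second, "tt".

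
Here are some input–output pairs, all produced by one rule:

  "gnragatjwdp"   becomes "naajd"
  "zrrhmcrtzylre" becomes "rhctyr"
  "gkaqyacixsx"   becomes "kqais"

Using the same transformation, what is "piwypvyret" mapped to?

In each case the input is transformed by: keep every other character starting from the second (positions 2nd, 4th, 6th, ...).
Doing the same to "piwypvyret": "iyvrt".

iyvrt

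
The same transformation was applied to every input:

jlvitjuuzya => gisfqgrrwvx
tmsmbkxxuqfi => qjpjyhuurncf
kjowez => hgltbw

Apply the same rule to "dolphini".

alimefkf

What's happening: shift every letter 3 places backward in the alphabet (wrapping around).
Applying that to "dolphini" gives "alimefkf".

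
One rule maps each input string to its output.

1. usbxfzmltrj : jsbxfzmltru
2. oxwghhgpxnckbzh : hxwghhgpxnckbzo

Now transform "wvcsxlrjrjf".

The rule is to swap the first and last characters.
Doing the same to "wvcsxlrjrjf": "fvcsxlrjrjw".

fvcsxlrjrjw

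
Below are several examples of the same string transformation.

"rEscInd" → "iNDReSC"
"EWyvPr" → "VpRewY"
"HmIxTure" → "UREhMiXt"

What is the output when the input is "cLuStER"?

TerClUs

Looking at the pairs, the operation is to move the last 3 characters to the front (rotate right by 3), then flip the case of every letter.
"cLuStER" → "tERcLuS" → "TerClUs".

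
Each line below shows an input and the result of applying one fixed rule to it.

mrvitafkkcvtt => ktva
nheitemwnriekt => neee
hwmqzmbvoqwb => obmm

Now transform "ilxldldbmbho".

Looking at the pairs, the operation is to keep one character in every 3, starting at position 3 (positions 3rd, 6th, 9th, ...), then move the last 2 characters to the front (rotate right by 2).
For "ilxldldbmbho", step one produces "xlmo"; step two turns that into "moxl".

moxl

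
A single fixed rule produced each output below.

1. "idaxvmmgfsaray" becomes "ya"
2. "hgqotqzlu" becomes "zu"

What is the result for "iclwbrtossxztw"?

wt

The pattern: swap each adjacent pair of characters (1↔2, 3↔4, ...), then keep only the last 2 characters.
Starting from "iclwbrtossxztw": after the first operation, "ciwlrbotsszxwt"; after the second, "wt".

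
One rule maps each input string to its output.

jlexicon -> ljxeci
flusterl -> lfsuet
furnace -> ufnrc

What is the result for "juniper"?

ujine

Looking at the pairs, the operation is to swap each adjacent pair of characters (1↔2, 3↔4, ...), then delete the last 2 characters.
For "juniper" the result is "ujine".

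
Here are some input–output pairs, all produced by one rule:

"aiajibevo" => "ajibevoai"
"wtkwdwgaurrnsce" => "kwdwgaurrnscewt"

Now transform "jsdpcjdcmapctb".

dpcjdcmapctbjs

The rule is to move the first 2 characters to the end (rotate left by 2).
So "jsdpcjdcmapctb" becomes "dpcjdcmapctbjs".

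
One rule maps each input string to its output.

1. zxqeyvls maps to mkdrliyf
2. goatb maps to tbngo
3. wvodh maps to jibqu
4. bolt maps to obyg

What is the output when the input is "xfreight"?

The pattern: shift every letter 13 places forward in the alphabet (wrapping around) — i.e. ROT13.
Applying that to "xfreight" gives "kservtug".

kservtug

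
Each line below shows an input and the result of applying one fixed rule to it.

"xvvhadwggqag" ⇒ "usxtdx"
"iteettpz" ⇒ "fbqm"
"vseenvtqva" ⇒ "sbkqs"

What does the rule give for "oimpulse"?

ljrp

Rule — keep every other character starting from the first (positions 1st, 3rd, 5th, ...), then shift every letter 3 places backward in the alphabet (wrapping around).
Working it through for "oimpulse": intermediate "omus", final "ljrp".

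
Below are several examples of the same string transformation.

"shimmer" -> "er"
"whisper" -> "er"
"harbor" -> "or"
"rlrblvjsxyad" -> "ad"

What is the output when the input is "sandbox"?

ox

Rule — keep only the last 2 characters.
Doing the same to "sandbox": "ox".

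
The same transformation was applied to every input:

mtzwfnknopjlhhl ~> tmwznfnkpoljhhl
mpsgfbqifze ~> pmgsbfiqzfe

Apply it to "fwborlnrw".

wfoblrrnw

In each case the input is transformed by: swap each adjacent pair of characters (1↔2, 3↔4, ...).
So "fwborlnrw" becomes "wfoblrrnw".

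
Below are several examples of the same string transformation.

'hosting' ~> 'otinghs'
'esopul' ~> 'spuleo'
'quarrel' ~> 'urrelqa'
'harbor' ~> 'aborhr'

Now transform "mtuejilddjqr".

tejilddjqrmu

Looking at the pairs, the operation is to move the first 2 characters to the end (rotate left by 2), then swap the first and last characters.
On "mtuejilddjqr": the first step gives "uejilddjqrmt", and the second then gives "tejilddjqrmu".
(Check on "quarrel": → "arrelqu" → "urrelqa" ✓)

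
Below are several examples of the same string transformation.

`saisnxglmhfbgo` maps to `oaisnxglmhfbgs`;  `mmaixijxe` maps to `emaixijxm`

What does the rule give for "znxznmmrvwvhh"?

Rule — swap the first and last characters.
Applying that to "znxznmmrvwvhh" gives "hnxznmmrvwvhz".

hnxznmmrvwvhz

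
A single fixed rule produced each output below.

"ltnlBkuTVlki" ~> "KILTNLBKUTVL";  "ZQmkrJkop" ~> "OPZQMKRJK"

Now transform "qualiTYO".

The pattern: move the last 2 characters to the front (rotate right by 2), then convert every letter to uppercase.
Doing the same to "qualiTYO": "YOQUALIT".
(Check on "ZQmkrJkop": → "opZQmkrJk" → "OPZQMKRJK" ✓)

YOQUALIT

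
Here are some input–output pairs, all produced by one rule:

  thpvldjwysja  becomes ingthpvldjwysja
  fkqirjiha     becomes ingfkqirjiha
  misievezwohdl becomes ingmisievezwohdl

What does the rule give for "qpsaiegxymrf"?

Rule — prepend "ing".
Doing the same to "qpsaiegxymrf": "ingqpsaiegxymrf".

ingqpsaiegxymrf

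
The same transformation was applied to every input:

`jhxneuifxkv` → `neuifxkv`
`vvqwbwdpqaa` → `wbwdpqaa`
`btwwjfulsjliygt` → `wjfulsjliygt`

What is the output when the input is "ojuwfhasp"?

wfhasp

Looking at the pairs, the operation is to delete the first 3 characters.
Doing the same to "ojuwfhasp": "wfhasp".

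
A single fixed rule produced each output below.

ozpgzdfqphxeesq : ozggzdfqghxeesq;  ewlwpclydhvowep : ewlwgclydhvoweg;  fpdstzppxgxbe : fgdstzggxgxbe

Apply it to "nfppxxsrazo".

nfggxxsrazo

Looking at the pairs, the operation is to replace every "p" with "g".
Applying that to "nfppxxsrazo" gives "nfggxxsrazo".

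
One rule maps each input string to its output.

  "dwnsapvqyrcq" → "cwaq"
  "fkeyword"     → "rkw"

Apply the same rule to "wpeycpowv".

wpc

The transformation: move the last 2 characters to the front (rotate right by 2), then keep one character in every 3, starting at position 1 (positions 1st, 4th, 7th, ...).
Doing the same to "wpeycpowv": "wpc".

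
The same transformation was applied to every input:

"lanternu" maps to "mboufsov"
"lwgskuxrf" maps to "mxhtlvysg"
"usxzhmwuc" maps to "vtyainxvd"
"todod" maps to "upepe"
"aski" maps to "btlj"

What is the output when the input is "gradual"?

hsbevbm

The pattern: shift every letter 1 place forward in the alphabet (wrapping around).
So "gradual" becomes "hsbevbm".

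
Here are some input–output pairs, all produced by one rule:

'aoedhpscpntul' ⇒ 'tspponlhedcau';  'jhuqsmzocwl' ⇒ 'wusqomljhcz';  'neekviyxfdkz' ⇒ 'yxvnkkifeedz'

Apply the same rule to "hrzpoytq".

ytrqpohz

In each case the input is transformed by: sort the characters into reverse alphabetical order, then move the first character to the end.
For "hrzpoytq", step one produces "zytrqpoh"; step two turns that into "ytrqpohz".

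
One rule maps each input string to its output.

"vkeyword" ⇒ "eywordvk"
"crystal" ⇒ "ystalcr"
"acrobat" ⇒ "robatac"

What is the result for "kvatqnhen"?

The transformation: move the first 2 characters to the end (rotate left by 2).
For "kvatqnhen" the result is "atqnhenkv".

atqnhenkv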